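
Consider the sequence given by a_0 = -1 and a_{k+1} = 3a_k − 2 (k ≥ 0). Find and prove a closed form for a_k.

Claim: a_k = -2·3^k + 1.

Base case: a_0 = -1, and -2·3^0 + 1 = -2 + 1 = -1.
Assume a_r = -2·3^r + 1 for some r ≥ 0.
Then a_{r+1} = 3a_r − 2 = 3·(-2·3^r + 1) − 2 = -6·3^r + 3 − 2 = -2·3^{r+1} + 1.
By induction, a_k = -2·3^k + 1 for all k ≥ 0.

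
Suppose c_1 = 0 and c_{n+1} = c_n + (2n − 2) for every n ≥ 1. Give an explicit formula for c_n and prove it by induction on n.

Claim: c_n = n^2 − 3n + 2.

Base case: c_1 = 0, and 1^2 − 3·1 + 2 = 0.
Assume c_k = k^2 − 3k + 2.
Then c_{k+1} = c_k + (2k − 2) = (k^2 − 3k + 2) + (2k − 2) = k^2 − k,
and (k+1)^2 − 3·(k+1) + 2 = k^2 − k.
Hence c_n = n^2 − 3n + 2 for every n ≥ 1, by induction.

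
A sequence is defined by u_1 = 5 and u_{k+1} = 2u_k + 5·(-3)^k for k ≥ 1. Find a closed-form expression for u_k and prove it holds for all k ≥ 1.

Claim: u_k = 2^k − (-3)^k.

Base case: u_1 = 5, and 2^1 − (-3)^1 = 2 + 3 = 5.
Assume u_r = 2^r − (-3)^r for some r ≥ 1.
Then u_{r+1} = 2u_r + 5·(-3)^r = 2·(2^r − (-3)^r) + 5·(-3)^r = 2^{r+1} − 2·(-3)^r + 5·(-3)^r = 2^{r+1} + 3·(-3)^r = 2^{r+1} − (-3)^{r+1}.
This completes the inductive step, so u_k = 2^k − (-3)^k for all k ≥ 1.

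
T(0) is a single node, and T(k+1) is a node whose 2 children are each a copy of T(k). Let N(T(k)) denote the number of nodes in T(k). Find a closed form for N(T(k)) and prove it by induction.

Claim: N(T(k)) = 2^{k+1} − 1.

Base case: N(T(0)) = 1, and 2^{0+1} − 1 = 1.
Assume N(T(j)) = 2^{j+1} − 1.
Then N(T(j+1)) = 1 + 2N(T(j)) = 1 + 2(2^{j+1} − 1) = 2^{j+2} − 2 + 1 = 2^{j+2} − 1.
This completes the inductive step, so N(T(k)) = 2^{k+1} − 1 for all k ≥ 0.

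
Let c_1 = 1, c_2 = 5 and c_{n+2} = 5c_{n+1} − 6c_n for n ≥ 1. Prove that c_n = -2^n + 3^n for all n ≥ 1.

Base cases: c_1 = 1 and -2^1 + 3^1 = 1; c_2 = 5 and -2^2 + 3^2 = 5.
Assume c_j = -2^j + 3^j for all 1 ≤ j ≤ k, where k ≥ 2.
Then c_{k+1} = 5c_k − 6c_{k−1} = 5·(-2^k + 3^k) − 6·(-2^{k−1} + 3^{k−1}) = -(5·2 − 6)2^{k−1} + (5·3 − 6)3^{k−1} = -4·2^{k−1} + 9·3^{k−1} = -2^{k+1} + 3^{k+1}.
Hence c_n = -2^n + 3^n for every n ≥ 1, by strong induction.

c_n = -2^n + 3^n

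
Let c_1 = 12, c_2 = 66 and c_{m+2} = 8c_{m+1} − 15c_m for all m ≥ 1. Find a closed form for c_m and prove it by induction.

Claim: c_m = 3·5^m − 3^m.

Base cases: c_1 = 12 and 3·5^1 − 3^1 = 12; c_2 = 66 and 3·5^2 − 3^2 = 66.
Assume c_j = 3·5^j − 3^j for all 1 ≤ j ≤ k, where k ≥ 2.
Then c_{k+1} = 8c_k − 15c_{k−1} = 8·(3·5^k − 3^k) − 15·(3·5^{k−1} − 3^{k−1}) = 3·(8·5 − 15)5^{k−1} − (8·3 − 15)3^{k−1} = 75·5^{k−1} − 9·3^{k−1} = 3·5^{k+1} − 3^{k+1}.
Hence c_m = 3·5^m − 3^m for every m ≥ 1, by strong induction.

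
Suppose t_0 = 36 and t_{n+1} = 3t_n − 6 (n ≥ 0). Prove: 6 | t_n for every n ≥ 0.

Base case: t_0 = 36 = 6·6, so 6 | t_0.
Assume 6 | t_j, so t_j = 6s for some integer s.
Then t_{j+1} = 3t_j − 6 = 3·(6s) − 6 = 6(3s − 1), so 6 | t_{j+1}.
By induction, 6 | t_n for all n ≥ 0.

6 | t_n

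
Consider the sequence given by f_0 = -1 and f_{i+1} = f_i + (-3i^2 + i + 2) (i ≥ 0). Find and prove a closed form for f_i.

Claim: f_i = -i^3 + 2i^2 + i − 1.

Base case: f_0 = -1, and -0^3 + 2·0^2 + 0 − 1 = -1.
Assume f_j = -j^3 + 2j^2 + j − 1.
Then f_{j+1} = f_j + (-3j^2 + j + 2) = (-j^3 + 2j^2 + j − 1) + (-3j^2 + j + 2) = -j^3 − j^2 + 2j + 1,
and -(j+1)^3 + 2·(j+1)^2 + (j+1) − 1 = -j^3 − j^2 + 2j + 1.
Hence f_i = -i^3 + 2i^2 + i − 1 for every i ≥ 0, by induction.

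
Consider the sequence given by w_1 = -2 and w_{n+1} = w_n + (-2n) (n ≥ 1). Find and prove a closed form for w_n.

Claim: w_n = -n^2 + n − 2.

Base case: w_1 = -2, and -1^2 + 1 − 2 = -2.
Assume w_j = -j^2 + j − 2.
Then w_{j+1} = w_j + (-2j) = (-j^2 + j − 2) + (-2j) = -j^2 − j − 2,
and -(j+1)^2 + (j+1) − 2 = -j^2 − j − 2.
Hence w_n = -n^2 + n − 2 for every n ≥ 1, by induction.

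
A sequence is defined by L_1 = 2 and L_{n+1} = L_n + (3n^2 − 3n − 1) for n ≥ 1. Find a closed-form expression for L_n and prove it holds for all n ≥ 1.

Claim: L_n = n^3 − 3n^2 + n + 3.

Base case: L_1 = 2, and 1^3 − 3·1^2 + 1 + 3 = 2.
Assume L_k = k^3 − 3k^2 + k + 3.
Then L_{k+1} = L_k + (3k^2 − 3k − 1) = (k^3 − 3k^2 + k + 3) + (3k^2 − 3k − 1) = k^3 − 2k + 2,
and (k+1)^3 − 3·(k+1)^2 + (k+1) + 3 = k^3 − 2k + 2.
By induction, L_n = n^3 − 3n^2 + n + 3 for all n ≥ 1.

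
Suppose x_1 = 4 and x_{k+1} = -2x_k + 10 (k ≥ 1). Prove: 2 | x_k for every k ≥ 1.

Base case: x_1 = 4 = 2·2, so 2 | x_1.
Assume 2 | x_r, so x_r = 2t for some integer t.
Then x_{r+1} = -2x_r + 10 = -2·(2t) + 10 = 2(-2t + 5), so 2 | x_{r+1}.
By induction, 2 | x_k for all k ≥ 1.

2 | x_k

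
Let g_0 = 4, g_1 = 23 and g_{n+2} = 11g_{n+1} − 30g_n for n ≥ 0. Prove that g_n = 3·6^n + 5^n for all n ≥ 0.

Base cases: g_0 = 4 and 3·6^0 + 5^0 = 4; g_1 = 23 and 3·6^1 + 5^1 = 23.
Assume g_j = 3·6^j + 5^j for all 0 ≤ j ≤ m, where m ≥ 1.
Then g_{m+1} = 11g_m − 30g_{m−1} = 11·(3·6^m + 5^m) − 30·(3·6^{m−1} + 5^{m−1}) = 3·(11·6 − 30)6^{m−1} + (11·5 − 30)5^{m−1} = 108·6^{m−1} + 25·5^{m−1} = 3·6^{m+1} + 5^{m+1}.
By strong induction, g_n = 3·6^n + 5^n for all n ≥ 0.

g_n = 3·6^n + 5^n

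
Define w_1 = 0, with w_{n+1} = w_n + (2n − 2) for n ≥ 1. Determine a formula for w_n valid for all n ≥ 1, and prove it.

Claim: w_n = n^2 − 3n + 2.

Base case: w_1 = 0, and 1^2 − 3·1 + 2 = 0.
Assume w_m = m^2 − 3m + 2.
Then w_{m+1} = w_m + (2m − 2) = (m^2 − 3m + 2) + (2m − 2) = m^2 − m,
and (m+1)^2 − 3·(m+1) + 2 = m^2 − m.
By induction, w_n = n^2 − 3n + 2 for all n ≥ 1.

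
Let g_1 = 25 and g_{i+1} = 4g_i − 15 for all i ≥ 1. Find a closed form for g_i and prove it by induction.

Claim: g_i = 5·4^i + 5.

Base case: g_1 = 25, and 5·4^1 + 5 = 20 + 5 = 25.
Assume g_k = 5·4^k + 5 for some k ≥ 1.
Then g_{k+1} = 4g_k − 15 = 4·(5·4^k + 5) − 15 = 20·4^k + 20 − 15 = 5·4^{k+1} + 5.
By induction, g_i = 5·4^i + 5 for all i ≥ 1.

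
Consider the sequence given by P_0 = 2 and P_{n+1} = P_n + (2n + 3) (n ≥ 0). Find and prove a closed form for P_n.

Claim: P_n = n^2 + 2n + 2.

Base case: P_0 = 2, and 0^2 + 2·0 + 2 = 2.
Assume P_j = j^2 + 2j + 2.
Then P_{j+1} = P_j + (2j + 3) = (j^2 + 2j + 2) + (2j + 3) = j^2 + 4j + 5,
and (j+1)^2 + 2·(j+1) + 2 = j^2 + 4j + 5.
By induction, P_n = n^2 + 2n + 2 for all n ≥ 0.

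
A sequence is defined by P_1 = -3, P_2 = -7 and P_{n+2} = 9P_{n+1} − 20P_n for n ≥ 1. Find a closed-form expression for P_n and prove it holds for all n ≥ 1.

Claim: P_n = 5^n − 2·4^n.

Base cases: P_1 = -3 and 5^1 − 2·4^1 = -3; P_2 = -7 and 5^2 − 2·4^2 = -7.
Assume P_j = 5^j − 2·4^j for all 1 ≤ j ≤ r, where r ≥ 2.
Then P_{r+1} = 9P_r − 20P_{r−1} = 9·(5^r − 2·4^r) − 20·(5^{r−1} − 2·4^{r−1}) = (9·5 − 20)5^{r−1} − 2·(9·4 − 20)4^{r−1} = 25·5^{r−1} − 32·4^{r−1} = 5^{r+1} − 2·4^{r+1}.
By strong induction, P_n = 5^n − 2·4^n for all n ≥ 1.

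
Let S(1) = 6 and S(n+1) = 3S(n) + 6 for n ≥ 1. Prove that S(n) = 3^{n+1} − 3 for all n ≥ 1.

Base case: S(1) = 6, and 3^{1+1} − 3 = 9 − 3 = 6.
Assume S(j) = 3^{j+1} − 3 for some j ≥ 1.
Then S(j+1) = 3S(j) + 6 = 3·(3^{j+1} − 3) + 6 = 3^{j+2} − 9 + 6 = 3^{j+2} − 3.
Hence S(n) = 3^{n+1} − 3 for every n ≥ 1, by induction.

S(n) = 3^{n+1} − 3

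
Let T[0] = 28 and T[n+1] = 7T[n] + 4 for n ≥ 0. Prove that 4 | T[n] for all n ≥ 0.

Base case: T[0] = 28 = 4·7, so 4 | T[0].
Assume 4 | T[j], so T[j] = 4t for some integer t.
Then T[j+1] = 7T[j] + 4 = 7·(4t) + 4 = 4(7t + 1), so 4 | T[j+1].
By induction, 4 | T[n] for all n ≥ 0.

4 | T[n]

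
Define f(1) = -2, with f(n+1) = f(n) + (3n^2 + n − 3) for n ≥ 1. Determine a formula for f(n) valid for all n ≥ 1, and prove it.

Claim: f(n) = n^3 − n^2 − 3n + 1.

Base case: f(1) = -2, and 1^3 − 1^2 − 3·1 + 1 = -2.
Assume f(m) = m^3 − m^2 − 3m + 1.
Then f(m+1) = f(m) + (3m^2 + m − 3) = (m^3 − m^2 − 3m + 1) + (3m^2 + m − 3) = m^3 + 2m^2 − 2m − 2,
and (m+1)^3 − (m+1)^2 − 3·(m+1) + 1 = m^3 + 2m^2 − 2m − 2.
This completes the inductive step, so f(n) = n^3 − n^2 − 3n + 1 for all n ≥ 1.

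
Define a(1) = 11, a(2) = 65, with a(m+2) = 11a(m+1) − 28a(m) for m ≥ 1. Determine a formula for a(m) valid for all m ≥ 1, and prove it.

Claim: a(m) = 4^m + 7^m.

Base cases: a(1) = 11 and 4^1 + 7^1 = 11; a(2) = 65 and 4^2 + 7^2 = 65.
Assume a(j) = 4^j + 7^j for all 1 ≤ j ≤ r, where r ≥ 2.
Then a(r+1) = 11a(r) − 28a(r−1) = 11·(4^r + 7^r) − 28·(4^{r−1} + 7^{r−1}) = (11·4 − 28)4^{r−1} + (11·7 − 28)7^{r−1} = 16·4^{r−1} + 49·7^{r−1} = 4^{r+1} + 7^{r+1}.
By strong induction, a(m) = 4^m + 7^m for all m ≥ 1.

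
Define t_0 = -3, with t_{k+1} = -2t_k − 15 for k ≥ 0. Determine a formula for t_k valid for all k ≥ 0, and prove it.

Claim: t_k = 2·(-2)^k − 5.

Base case: t_0 = -3, and 2·(-2)^0 − 5 = 2 − 5 = -3.
Assume t_j = 2·(-2)^j − 5 for some j ≥ 0.
Then t_{j+1} = -2t_j − 15 = -2·(2·(-2)^j − 5) − 15 = -4·(-2)^j + 10 − 15 = 2·(-2)^{j+1} − 5.
So the formula holds for j+1, and by induction t_k = 2·(-2)^k − 5 for all k ≥ 0.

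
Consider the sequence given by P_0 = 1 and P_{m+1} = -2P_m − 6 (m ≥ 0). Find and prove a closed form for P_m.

Claim: P_m = 3·(-2)^m − 2.

Base case: P_0 = 1, and 3·(-2)^0 − 2 = 3 − 2 = 1.
Assume P_k = 3·(-2)^k − 2 for some k ≥ 0.
Then P_{k+1} = -2P_k − 6 = -2·(3·(-2)^k − 2) − 6 = -6·(-2)^k + 4 − 6 = 3·(-2)^{k+1} − 2.
Hence P_m = 3·(-2)^m − 2 for every m ≥ 0, by induction.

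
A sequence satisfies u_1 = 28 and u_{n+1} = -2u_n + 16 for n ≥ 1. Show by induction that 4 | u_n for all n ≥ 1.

Base case: u_1 = 28 = 4·7, so 4 | u_1.
Assume 4 | u_m, so u_m = 4t for some integer t.
Then u_{m+1} = -2u_m + 16 = -2·(4t) + 16 = 4(-2t + 4), so 4 | u_{m+1}.
So the property holds for m+1, and by induction 4 | u_n for all n ≥ 1.

4 | u_n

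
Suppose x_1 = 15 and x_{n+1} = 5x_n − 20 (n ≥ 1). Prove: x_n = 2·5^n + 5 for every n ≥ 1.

Base case: x_1 = 15, and 2·5^1 + 5 = 10 + 5 = 15.
Assume x_m = 2·5^m + 5 for some m ≥ 1.
Then x_{m+1} = 5x_m − 20 = 5·(2·5^m + 5) − 20 = 10·5^m + 25 − 20 = 2·5^{m+1} + 5.
By induction, x_n = 2·5^n + 5 for all n ≥ 1.

x_n = 2·5^n + 5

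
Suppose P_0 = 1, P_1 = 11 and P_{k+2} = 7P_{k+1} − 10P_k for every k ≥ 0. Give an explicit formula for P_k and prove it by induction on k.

Claim: P_k = 3·5^k − 2·2^k.

Base cases: P_0 = 1 and 3·5^0 − 2·2^0 = 1; P_1 = 11 and 3·5^1 − 2·2^1 = 11.
Assume P_i = 3·5^i − 2·2^i for all 0 ≤ i ≤ j, where j ≥ 1.
Then P_{j+1} = 7P_j − 10P_{j−1} = 7·(3·5^j − 2·2^j) − 10·(3·5^{j−1} − 2·2^{j−1}) = 3·(7·5 − 10)5^{j−1} − 2·(7·2 − 10)2^{j−1} = 75·5^{j−1} − 8·2^{j−1} = 3·5^{j+1} − 2·2^{j+1}.
This completes the inductive step, so P_k = 3·5^k − 2·2^k for all k ≥ 0.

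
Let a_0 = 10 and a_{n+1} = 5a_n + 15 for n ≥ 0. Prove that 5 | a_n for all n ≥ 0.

Base case: a_0 = 10 = 5·2, so 5 | a_0.
Assume 5 | a_r, so a_r = 5t for some integer t.
Then a_{r+1} = 5a_r + 15 = 5·(5t) + 15 = 5(5t + 3), so 5 | a_{r+1}.
Hence 5 | a_n for every n ≥ 0, by induction.

5 | a_n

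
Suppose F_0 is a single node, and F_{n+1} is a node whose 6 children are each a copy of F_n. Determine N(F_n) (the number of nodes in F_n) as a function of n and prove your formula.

Claim: N(F_n) = (6^{n+1} − 1)/5.

Base case: N(F_0) = 1, and (6^{0+1} − 1)/5 = 1.
Assume N(F_j) = (6^{j+1} − 1)/5.
Then N(F_{j+1}) = 1 + 6N(F_j) = 1 + 6·(6^{j+1} − 1)/5 = 1 + (6^{j+2} − 6)/5 = (5 + 6^{j+2} − 6)/5 = (6^{j+2} − 1)/5.
So the formula holds for j+1, and by induction N(F_n) = (6^{n+1} − 1)/5 for all n ≥ 0.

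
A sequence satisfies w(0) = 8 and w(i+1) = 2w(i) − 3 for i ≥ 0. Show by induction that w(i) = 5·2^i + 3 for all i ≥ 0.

Base case: w(0) = 8, and 5·2^0 + 3 = 5 + 3 = 8.
Assume w(k) = 5·2^k + 3 for some k ≥ 0.
Then w(k+1) = 2w(k) − 3 = 2·(5·2^k + 3) − 3 = 10·2^k + 6 − 3 = 5·2^{k+1} + 3.
So the formula holds for k+1, and by induction w(i) = 5·2^i + 3 for all i ≥ 0.

w(i) = 5·2^i + 3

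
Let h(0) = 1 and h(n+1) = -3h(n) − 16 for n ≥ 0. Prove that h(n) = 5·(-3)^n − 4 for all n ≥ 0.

Base case: h(0) = 1, and 5·(-3)^0 − 4 = 5 − 4 = 1.
Assume h(r) = 5·(-3)^r − 4 for some r ≥ 0.
Then h(r+1) = -3h(r) − 16 = -3·(5·(-3)^r − 4) − 16 = -15·(-3)^r + 12 − 16 = 5·(-3)^{r+1} − 4.
By induction, h(n) = 5·(-3)^n − 4 for all n ≥ 0.

h(n) = 5·(-3)^n − 4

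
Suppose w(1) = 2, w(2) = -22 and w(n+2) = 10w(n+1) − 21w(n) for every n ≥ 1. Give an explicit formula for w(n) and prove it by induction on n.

Claim: w(n) = 3·3^n − 7^n.

Base cases: w(1) = 2 and 3·3^1 − 7^1 = 2; w(2) = -22 and 3·3^2 − 7^2 = -22.
Assume w(j) = 3·3^j − 7^j for all 1 ≤ j ≤ m, where m ≥ 2.
Then w(m+1) = 10w(m) − 21w(m−1) = 10·(3·3^m − 7^m) − 21·(3·3^{m−1} − 7^{m−1}) = 3·(10·3 − 21)3^{m−1} − (10·7 − 21)7^{m−1} = 27·3^{m−1} − 49·7^{m−1} = 3·3^{m+1} − 7^{m+1}.
So the formula holds for m+1, and by strong induction w(n) = 3·3^n − 7^n for all n ≥ 1.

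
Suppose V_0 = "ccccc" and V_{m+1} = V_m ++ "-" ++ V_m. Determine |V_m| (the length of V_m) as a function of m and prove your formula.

Claim: |V_m| = 6·2^m − 1.

Base case: |V_0| = 5, and 6·2^0 − 1 = 5.
Assume |V_j| = 6·2^j − 1.
Then |V_{j+1}| = |V_j| + 1 + |V_j| = 2|V_j| + 1 = 2(6·2^j − 1) + 1 = 6·2^{j+1} − 2 + 1 = 6·2^{j+1} − 1.
By induction, |V_m| = 6·2^m − 1 for all m ≥ 0.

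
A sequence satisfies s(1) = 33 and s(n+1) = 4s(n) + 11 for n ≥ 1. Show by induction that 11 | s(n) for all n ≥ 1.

Base case: s(1) = 33 = 11·3, so 11 | s(1).
Assume 11 | s(r), so s(r) = 11t for some integer t.
Then s(r+1) = 4s(r) + 11 = 4·(11t) + 11 = 11(4t + 1), so 11 | s(r+1).
So the property holds for r+1, and by induction 11 | s(n) for all n ≥ 1.

11 | s(n)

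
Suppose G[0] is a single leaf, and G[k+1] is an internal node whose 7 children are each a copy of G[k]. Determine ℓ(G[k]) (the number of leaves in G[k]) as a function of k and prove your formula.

Claim: ℓ(G[k]) = 7^k.

Base case: ℓ(G[0]) = 1, and 7^0 = 1.
Assume ℓ(G[r]) = 7^r.
Then ℓ(G[r+1]) = 7·ℓ(G[r]) = 7·7^r = 7^{r+1}.
Hence ℓ(G[k]) = 7^k for every k ≥ 0, by induction.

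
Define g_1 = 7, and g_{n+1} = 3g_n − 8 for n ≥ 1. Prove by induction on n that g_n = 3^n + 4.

Base case: g_1 = 7, and 3^1 + 4 = 3 + 4 = 7.
Assume g_j = 3^j + 4 for some j ≥ 1.
Then g_{j+1} = 3g_j − 8 = 3·(3^j + 4) − 8 = 3^{j+1} + 12 − 8 = 3^{j+1} + 4.
So the formula holds for j+1, and by induction g_n = 3^n + 4 for all n ≥ 1.

g_n = 3^n + 4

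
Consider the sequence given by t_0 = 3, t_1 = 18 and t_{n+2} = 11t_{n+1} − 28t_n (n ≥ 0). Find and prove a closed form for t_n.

Claim: t_n = 2·7^n + 4^n.

Base cases: t_0 = 3 and 2·7^0 + 4^0 = 3; t_1 = 18 and 2·7^1 + 4^1 = 18.
Assume t_j = 2·7^j + 4^j for all 0 ≤ j ≤ m, where m ≥ 1.
Then t_{m+1} = 11t_m − 28t_{m−1} = 11·(2·7^m + 4^m) − 28·(2·7^{m−1} + 4^{m−1}) = 2·(11·7 − 28)7^{m−1} + (11·4 − 28)4^{m−1} = 98·7^{m−1} + 16·4^{m−1} = 2·7^{m+1} + 4^{m+1}.
Hence t_n = 2·7^n + 4^n for every n ≥ 0, by strong induction.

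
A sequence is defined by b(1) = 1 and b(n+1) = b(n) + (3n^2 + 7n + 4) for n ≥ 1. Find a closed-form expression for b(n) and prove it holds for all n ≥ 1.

Claim: b(n) = n^3 + 2n^2 + n − 3.

Base case: b(1) = 1, and 1^3 + 2·1^2 + 1 − 3 = 1.
Assume b(m) = m^3 + 2m^2 + m − 3.
Then b(m+1) = b(m) + (3m^2 + 7m + 4) = (m^3 + 2m^2 + m − 3) + (3m^2 + 7m + 4) = m^3 + 5m^2 + 8m + 1,
and (m+1)^3 + 2·(m+1)^2 + (m+1) − 3 = m^3 + 5m^2 + 8m + 1.
By induction, b(n) = n^3 + 2n^2 + n − 3 for all n ≥ 1.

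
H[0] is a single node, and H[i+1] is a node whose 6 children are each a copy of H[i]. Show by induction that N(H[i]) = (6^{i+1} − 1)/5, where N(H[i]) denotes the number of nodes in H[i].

Base case: N(H[0]) = 1, and (6^{0+1} − 1)/5 = 1.
Assume N(H[j]) = (6^{j+1} − 1)/5.
Then N(H[j+1]) = 1 + 6N(H[j]) = 1 + 6·(6^{j+1} − 1)/5 = 1 + (6^{j+2} − 6)/5 = (5 + 6^{j+2} − 6)/5 = (6^{j+2} − 1)/5.
This completes the inductive step, so N(H[i]) = (6^{i+1} − 1)/5 for all i ≥ 0.

N(H[i]) = (6^{i+1} − 1)/5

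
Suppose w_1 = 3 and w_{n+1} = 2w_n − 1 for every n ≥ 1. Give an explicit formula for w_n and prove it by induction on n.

Claim: w_n = 2^n + 1.

Base case: w_1 = 3, and 2^1 + 1 = 2 + 1 = 3.
Assume w_m = 2^m + 1 for some m ≥ 1.
Then w_{m+1} = 2w_m − 1 = 2·(2^m + 1) − 1 = 2^{m+1} + 2 − 1 = 2^{m+1} + 1.
So the formula holds for m+1, and by induction w_n = 2^n + 1 for all n ≥ 1.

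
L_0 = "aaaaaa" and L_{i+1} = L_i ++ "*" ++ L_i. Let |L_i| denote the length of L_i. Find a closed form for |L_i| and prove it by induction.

Claim: |L_i| = 7·2^i − 1.

Base case: |L_0| = 6, and 7·2^0 − 1 = 6.
Assume |L_m| = 7·2^m − 1.
Then |L_{m+1}| = |L_m| + 1 + |L_m| = 2|L_m| + 1 = 2(7·2^m − 1) + 1 = 7·2^{m+1} − 2 + 1 = 7·2^{m+1} − 1.
By induction, |L_i| = 7·2^i − 1 for all i ≥ 0.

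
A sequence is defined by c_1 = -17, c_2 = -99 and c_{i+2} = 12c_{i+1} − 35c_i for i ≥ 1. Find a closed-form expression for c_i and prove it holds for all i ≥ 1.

Claim: c_i = -7^i − 2·5^i.

Base cases: c_1 = -17 and -7^1 − 2·5^1 = -17; c_2 = -99 and -7^2 − 2·5^2 = -99.
Assume c_j = -7^j − 2·5^j for all 1 ≤ j ≤ m, where m ≥ 2.
Then c_{m+1} = 12c_m − 35c_{m−1} = 12·(-7^m − 2·5^m) − 35·(-7^{m−1} − 2·5^{m−1}) = -(12·7 − 35)7^{m−1} − 2·(12·5 − 35)5^{m−1} = -49·7^{m−1} − 50·5^{m−1} = -7^{m+1} − 2·5^{m+1}.
This completes the inductive step, so c_i = -7^i − 2·5^i for all i ≥ 1.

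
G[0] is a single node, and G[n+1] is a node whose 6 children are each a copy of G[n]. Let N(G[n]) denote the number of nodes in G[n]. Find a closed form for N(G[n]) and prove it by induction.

Claim: N(G[n]) = (6^{n+1} − 1)/5.

Base case: N(G[0]) = 1, and (6^{0+1} − 1)/5 = 1.
Assume N(G[j]) = (6^{j+1} − 1)/5.
Then N(G[j+1]) = 1 + 6N(G[j]) = 1 + 6·(6^{j+1} − 1)/5 = 1 + (6^{j+2} − 6)/5 = (5 + 6^{j+2} − 6)/5 = (6^{j+2} − 1)/5.
By induction, N(G[n]) = (6^{n+1} − 1)/5 for all n ≥ 0.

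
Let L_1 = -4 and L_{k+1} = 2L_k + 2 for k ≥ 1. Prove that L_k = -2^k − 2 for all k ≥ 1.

Base case: L_1 = -4, and -2^1 − 2 = -2 − 2 = -4.
Assume L_r = -2^r − 2 for some r ≥ 1.
Then L_{r+1} = 2L_r + 2 = 2·(-2^r − 2) + 2 = -2^{r+1} − 4 + 2 = -2^{r+1} − 2.
This completes the inductive step, so L_k = -2^k − 2 for all k ≥ 1.

L_k = -2^k − 2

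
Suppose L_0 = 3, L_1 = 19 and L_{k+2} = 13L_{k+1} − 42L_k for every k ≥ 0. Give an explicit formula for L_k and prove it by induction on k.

Claim: L_k = 7^k + 2·6^k.

Base cases: L_0 = 3 and 7^0 + 2·6^0 = 3; L_1 = 19 and 7^1 + 2·6^1 = 19.
Assume L_j = 7^j + 2·6^j for all 0 ≤ j ≤ m, where m ≥ 1.
Then L_{m+1} = 13L_m − 42L_{m−1} = 13·(7^m + 2·6^m) − 42·(7^{m−1} + 2·6^{m−1}) = (13·7 − 42)7^{m−1} + 2·(13·6 − 42)6^{m−1} = 49·7^{m−1} + 72·6^{m−1} = 7^{m+1} + 2·6^{m+1}.
Hence L_k = 7^k + 2·6^k for every k ≥ 0, by strong induction.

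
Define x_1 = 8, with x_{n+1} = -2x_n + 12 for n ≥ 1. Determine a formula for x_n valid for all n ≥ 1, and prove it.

Claim: x_n = -2·(-2)^n + 4.

Base case: x_1 = 8, and -2·(-2)^1 + 4 = 4 + 4 = 8.
Assume x_k = -2·(-2)^k + 4 for some k ≥ 1.
Then x_{k+1} = -2x_k + 12 = -2·(-2·(-2)^k + 4) + 12 = 4·(-2)^k − 8 + 12 = -2·(-2)^{k+1} + 4.
This completes the inductive step, so x_n = -2·(-2)^n + 4 for all n ≥ 1.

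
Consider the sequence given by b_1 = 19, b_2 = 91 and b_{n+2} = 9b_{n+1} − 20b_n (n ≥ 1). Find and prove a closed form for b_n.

Claim: b_n = 3·5^n + 4^n.

Base cases: b_1 = 19 and 3·5^1 + 4^1 = 19; b_2 = 91 and 3·5^2 + 4^2 = 91.
Assume b_i = 3·5^i + 4^i for all 1 ≤ i ≤ j, where j ≥ 2.
Then b_{j+1} = 9b_j − 20b_{j−1} = 9·(3·5^j + 4^j) − 20·(3·5^{j−1} + 4^{j−1}) = 3·(9·5 − 20)5^{j−1} + (9·4 − 20)4^{j−1} = 75·5^{j−1} + 16·4^{j−1} = 3·5^{j+1} + 4^{j+1}.
Hence b_n = 3·5^n + 4^n for every n ≥ 1, by strong induction.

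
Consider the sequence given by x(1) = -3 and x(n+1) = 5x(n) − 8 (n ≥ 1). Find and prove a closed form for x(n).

Claim: x(n) = -5^n + 2.

Base case: x(1) = -3, and -5^1 + 2 = -5 + 2 = -3.
Assume x(k) = -5^k + 2 for some k ≥ 1.
Then x(k+1) = 5x(k) − 8 = 5·(-5^k + 2) − 8 = -5^{k+1} + 10 − 8 = -5^{k+1} + 2.
So the formula holds for k+1, and by induction x(n) = -5^n + 2 for all n ≥ 1.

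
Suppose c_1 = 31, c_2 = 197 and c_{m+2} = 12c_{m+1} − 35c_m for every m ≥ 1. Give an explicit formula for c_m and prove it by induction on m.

Claim: c_m = 3·7^m + 2·5^m.

Base cases: c_1 = 31 and 3·7^1 + 2·5^1 = 31; c_2 = 197 and 3·7^2 + 2·5^2 = 197.
Assume c_j = 3·7^j + 2·5^j for all 1 ≤ j ≤ k, where k ≥ 2.
Then c_{k+1} = 12c_k − 35c_{k−1} = 12·(3·7^k + 2·5^k) − 35·(3·7^{k−1} + 2·5^{k−1}) = 3·(12·7 − 35)7^{k−1} + 2·(12·5 − 35)5^{k−1} = 147·7^{k−1} + 50·5^{k−1} = 3·7^{k+1} + 2·5^{k+1}.
By strong induction, c_m = 3·7^m + 2·5^m for all m ≥ 1.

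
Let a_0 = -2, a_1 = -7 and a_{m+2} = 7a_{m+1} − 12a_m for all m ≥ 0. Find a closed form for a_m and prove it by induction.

Claim: a_m = -3^m − 4^m.

Base cases: a_0 = -2 and -3^0 − 4^0 = -2; a_1 = -7 and -3^1 − 4^1 = -7.
Assume a_j = -3^j − 4^j for all 0 ≤ j ≤ k, where k ≥ 1.
Then a_{k+1} = 7a_k − 12a_{k−1} = 7·(-3^k − 4^k) − 12·(-3^{k−1} − 4^{k−1}) = -(7·3 − 12)3^{k−1} − (7·4 − 12)4^{k−1} = -9·3^{k−1} − 16·4^{k−1} = -3^{k+1} − 4^{k+1}.
Hence a_m = -3^m − 4^m for every m ≥ 0, by strong induction.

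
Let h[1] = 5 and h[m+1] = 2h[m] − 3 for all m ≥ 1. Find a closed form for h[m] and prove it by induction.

Claim: h[m] = 2^m + 3.

Base case: h[1] = 5, and 2^1 + 3 = 2 + 3 = 5.
Assume h[j] = 2^j + 3 for some j ≥ 1.
Then h[j+1] = 2h[j] − 3 = 2·(2^j + 3) − 3 = 2^{j+1} + 6 − 3 = 2^{j+1} + 3.
So the formula holds for j+1, and by induction h[m] = 2^m + 3 for all m ≥ 1.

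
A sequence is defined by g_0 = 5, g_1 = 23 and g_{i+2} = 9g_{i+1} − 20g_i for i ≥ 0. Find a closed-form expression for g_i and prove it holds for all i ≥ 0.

Claim: g_i = 3·5^i + 2·4^i.

Base cases: g_0 = 5 and 3·5^0 + 2·4^0 = 5; g_1 = 23 and 3·5^1 + 2·4^1 = 23.
Assume g_t = 3·5^t + 2·4^t for all 0 ≤ t ≤ j, where j ≥ 1.
Then g_{j+1} = 9g_j − 20g_{j−1} = 9·(3·5^j + 2·4^j) − 20·(3·5^{j−1} + 2·4^{j−1}) = 3·(9·5 − 20)5^{j−1} + 2·(9·4 − 20)4^{j−1} = 75·5^{j−1} + 32·4^{j−1} = 3·5^{j+1} + 2·4^{j+1}.
By strong induction, g_i = 3·5^i + 2·4^i for all i ≥ 0.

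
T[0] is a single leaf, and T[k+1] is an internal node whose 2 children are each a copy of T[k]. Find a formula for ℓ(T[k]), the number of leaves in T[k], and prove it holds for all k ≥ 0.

Claim: ℓ(T[k]) = 2^k.

Base case: ℓ(T[0]) = 1, and 2^0 = 1.
Assume ℓ(T[j]) = 2^j.
Then ℓ(T[j+1]) = 2·ℓ(T[j]) = 2·2^j = 2^{j+1}.
So the formula holds for j+1, and by induction ℓ(T[k]) = 2^k for all k ≥ 0.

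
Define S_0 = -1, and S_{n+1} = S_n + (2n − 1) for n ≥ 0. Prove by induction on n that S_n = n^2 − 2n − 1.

Base case: S_0 = -1, and 0^2 − 2·0 − 1 = -1.
Assume S_m = m^2 − 2m − 1.
Then S_{m+1} = S_m + (2m − 1) = (m^2 − 2m − 1) + (2m − 1) = m^2 − 2,
and (m+1)^2 − 2·(m+1) − 1 = m^2 − 2.
By induction, S_n = n^2 − 2n − 1 for all n ≥ 0.

S_n = n^2 − 2n − 1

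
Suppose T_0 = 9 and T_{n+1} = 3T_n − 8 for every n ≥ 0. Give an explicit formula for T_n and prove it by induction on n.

Claim: T_n = 5·3^n + 4.

Base case: T_0 = 9, and 5·3^0 + 4 = 5 + 4 = 9.
Assume T_m = 5·3^m + 4 for some m ≥ 0.
Then T_{m+1} = 3T_m − 8 = 3·(5·3^m + 4) − 8 = 15·3^m + 12 − 8 = 5·3^{m+1} + 4.
This completes the inductive step, so T_n = 5·3^n + 4 for all n ≥ 0.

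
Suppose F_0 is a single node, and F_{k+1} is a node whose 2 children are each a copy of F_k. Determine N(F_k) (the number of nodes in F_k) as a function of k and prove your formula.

Claim: N(F_k) = 2^{k+1} − 1.

Base case: N(F_0) = 1, and 2^{0+1} − 1 = 1.
Assume N(F_r) = 2^{r+1} − 1.
Then N(F_{r+1}) = 1 + 2N(F_r) = 1 + 2(2^{r+1} − 1) = 2^{r+2} − 2 + 1 = 2^{r+2} − 1.
So the formula holds for r+1, and by induction N(F_k) = 2^{k+1} − 1 for all k ≥ 0.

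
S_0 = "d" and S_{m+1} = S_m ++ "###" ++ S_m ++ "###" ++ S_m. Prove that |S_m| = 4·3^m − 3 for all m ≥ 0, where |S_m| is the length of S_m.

Base case: |S_0| = 1, and 4·3^0 − 3 = 1.
Assume |S_j| = 4·3^j − 3.
Then |S_{j+1}| = 3|S_j| + 6 = 3(4·3^j − 3) + 6 = 4·3^{j+1} − 9 + 6 = 4·3^{j+1} − 3.
This completes the inductive step, so |S_m| = 4·3^m − 3 for all m ≥ 0.

|S_m| = 4·3^m − 3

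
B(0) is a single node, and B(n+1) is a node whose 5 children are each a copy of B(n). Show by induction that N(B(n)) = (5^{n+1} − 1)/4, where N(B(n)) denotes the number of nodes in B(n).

Base case: N(B(0)) = 1, and (5^{0+1} − 1)/4 = 1.
Assume N(B(k)) = (5^{k+1} − 1)/4.
Then N(B(k+1)) = 1 + 5N(B(k)) = 1 + 5·(5^{k+1} − 1)/4 = 1 + (5^{k+2} − 5)/4 = (4 + 5^{k+2} − 5)/4 = (5^{k+2} − 1)/4.
Hence N(B(n)) = (5^{n+1} − 1)/4 for every n ≥ 0, by induction.

N(B(n)) = (5^{n+1} − 1)/4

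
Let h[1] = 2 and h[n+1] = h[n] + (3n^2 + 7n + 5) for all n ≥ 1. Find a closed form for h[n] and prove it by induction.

Claim: h[n] = n^3 + 2n^2 + 2n − 3.

Base case: h[1] = 2, and 1^3 + 2·1^2 + 2·1 − 3 = 2.
Assume h[k] = k^3 + 2k^2 + 2k − 3.
Then h[k+1] = h[k] + (3k^2 + 7k + 5) = (k^3 + 2k^2 + 2k − 3) + (3k^2 + 7k + 5) = k^3 + 5k^2 + 9k + 2,
and (k+1)^3 + 2·(k+1)^2 + 2·(k+1) − 3 = k^3 + 5k^2 + 9k + 2.
By induction, h[n] = n^3 + 2n^2 + 2n − 3 for all n ≥ 1.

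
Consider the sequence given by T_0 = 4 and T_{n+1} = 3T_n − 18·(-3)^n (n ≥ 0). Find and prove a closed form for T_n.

Claim: T_n = 3^n + 3·(-3)^n.

Base case: T_0 = 4, and 3^0 + 3·(-3)^0 = 1 + 3 = 4.
Assume T_m = 3^m + 3·(-3)^m for some m ≥ 0.
Then T_{m+1} = 3T_m − 18·(-3)^m = 3·(3^m + 3·(-3)^m) − 18·(-3)^m = 3^{m+1} + 9·(-3)^m − 18·(-3)^m = 3^{m+1} − 9·(-3)^m = 3^{m+1} + 3·(-3)^{m+1}.
Hence T_n = 3^n + 3·(-3)^n for every n ≥ 0, by induction.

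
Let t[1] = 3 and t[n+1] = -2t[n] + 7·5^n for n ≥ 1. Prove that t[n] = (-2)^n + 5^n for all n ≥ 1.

Base case: t[1] = 3, and (-2)^1 + 5^1 = -2 + 5 = 3.
Assume t[k] = (-2)^k + 5^k for some k ≥ 1.
Then t[k+1] = -2t[k] + 7·5^k = -2·((-2)^k + 5^k) + 7·5^k = (-2)^{k+1} − 2·5^k + 7·5^k = (-2)^{k+1} + 5·5^k = (-2)^{k+1} + 5^{k+1}.
This completes the inductive step, so t[n] = (-2)^n + 5^n for all n ≥ 1.

t[n] = (-2)^n + 5^n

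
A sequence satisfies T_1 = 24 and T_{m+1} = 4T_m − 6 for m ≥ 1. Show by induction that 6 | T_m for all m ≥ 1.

Base case: T_1 = 24 = 6·4, so 6 | T_1.
Assume 6 | T_r, so T_r = 6t for some integer t.
Then T_{r+1} = 4T_r − 6 = 4·(6t) − 6 = 6(4t − 1), so 6 | T_{r+1}.
This completes the inductive step, so 6 | T_m for all m ≥ 1.

6 | T_m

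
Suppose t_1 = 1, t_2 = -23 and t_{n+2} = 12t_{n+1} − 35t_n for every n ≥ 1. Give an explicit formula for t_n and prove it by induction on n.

Claim: t_n = 3·5^n − 2·7^n.

Base cases: t_1 = 1 and 3·5^1 − 2·7^1 = 1; t_2 = -23 and 3·5^2 − 2·7^2 = -23.
Assume t_i = 3·5^i − 2·7^i for all 1 ≤ i ≤ j, where j ≥ 2.
Then t_{j+1} = 12t_j − 35t_{j−1} = 12·(3·5^j − 2·7^j) − 35·(3·5^{j−1} − 2·7^{j−1}) = 3·(12·5 − 35)5^{j−1} − 2·(12·7 − 35)7^{j−1} = 75·5^{j−1} − 98·7^{j−1} = 3·5^{j+1} − 2·7^{j+1}.
So the formula holds for j+1, and by strong induction t_n = 3·5^n − 2·7^n for all n ≥ 1.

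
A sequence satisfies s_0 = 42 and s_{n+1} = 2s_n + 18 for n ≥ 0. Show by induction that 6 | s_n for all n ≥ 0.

Base case: s_0 = 42 = 6·7, so 6 | s_0.
Assume 6 | s_m, so s_m = 6t for some integer t.
Then s_{m+1} = 2s_m + 18 = 2·(6t) + 18 = 6(2t + 3), so 6 | s_{m+1}.
Hence 6 | s_n for every n ≥ 0, by induction.

6 | s_n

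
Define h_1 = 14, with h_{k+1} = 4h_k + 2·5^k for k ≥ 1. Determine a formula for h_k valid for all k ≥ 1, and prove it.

Claim: h_k = 4^k + 2·5^k.

Base case: h_1 = 14, and 4^1 + 2·5^1 = 4 + 10 = 14.
Assume h_r = 4^r + 2·5^r for some r ≥ 1.
Then h_{r+1} = 4h_r + 2·5^r = 4·(4^r + 2·5^r) + 2·5^r = 4^{r+1} + 8·5^r + 2·5^r = 4^{r+1} + 10·5^r = 4^{r+1} + 2·5^{r+1}.
So the formula holds for r+1, and by induction h_k = 4^k + 2·5^k for all k ≥ 1.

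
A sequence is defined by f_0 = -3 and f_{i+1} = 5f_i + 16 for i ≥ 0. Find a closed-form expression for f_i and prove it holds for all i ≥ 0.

Claim: f_i = 5^i − 4.

Base case: f_0 = -3, and 5^0 − 4 = 1 − 4 = -3.
Assume f_m = 5^m − 4 for some m ≥ 0.
Then f_{m+1} = 5f_m + 16 = 5·(5^m − 4) + 16 = 5^{m+1} − 20 + 16 = 5^{m+1} − 4.
So the formula holds for m+1, and by induction f_i = 5^i − 4 for all i ≥ 0.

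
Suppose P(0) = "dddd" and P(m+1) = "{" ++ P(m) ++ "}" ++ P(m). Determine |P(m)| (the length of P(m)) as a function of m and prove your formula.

Claim: |P(m)| = 6·2^m − 2.

Base case: |P(0)| = 4, and 6·2^0 − 2 = 4.
Assume |P(k)| = 6·2^k − 2.
Then |P(k+1)| = 1 + |P(k)| + 1 + |P(k)| = 2|P(k)| + 2 = 2(6·2^k − 2) + 2 = 6·2^{k+1} − 4 + 2 = 6·2^{k+1} − 2.
By induction, |P(m)| = 6·2^m − 2 for all m ≥ 0.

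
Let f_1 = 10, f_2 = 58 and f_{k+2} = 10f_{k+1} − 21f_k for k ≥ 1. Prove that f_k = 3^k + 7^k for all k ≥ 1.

Base cases: f_1 = 10 and 3^1 + 7^1 = 10; f_2 = 58 and 3^2 + 7^2 = 58.
Assume f_j = 3^j + 7^j for all 1 ≤ j ≤ r, where r ≥ 2.
Then f_{r+1} = 10f_r − 21f_{r−1} = 10·(3^r + 7^r) − 21·(3^{r−1} + 7^{r−1}) = (10·3 − 21)3^{r−1} + (10·7 − 21)7^{r−1} = 9·3^{r−1} + 49·7^{r−1} = 3^{r+1} + 7^{r+1}.
So the formula holds for r+1, and by strong induction f_k = 3^k + 7^k for all k ≥ 1.

f_k = 3^k + 7^k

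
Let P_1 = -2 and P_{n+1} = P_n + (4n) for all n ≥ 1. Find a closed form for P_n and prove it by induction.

Claim: P_n = 2n^2 − 2n − 2.

Base case: P_1 = -2, and 2·1^2 − 2·1 − 2 = -2.
Assume P_k = 2k^2 − 2k − 2.
Then P_{k+1} = P_k + (4k) = (2k^2 − 2k − 2) + (4k) = 2k^2 + 2k − 2,
and 2·(k+1)^2 − 2·(k+1) − 2 = 2k^2 + 2k − 2.
By induction, P_n = 2n^2 − 2n − 2 for all n ≥ 1.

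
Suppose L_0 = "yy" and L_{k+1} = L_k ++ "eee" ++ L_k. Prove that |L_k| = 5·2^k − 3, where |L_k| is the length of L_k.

Base case: |L_0| = 2, and 5·2^0 − 3 = 2.
Assume |L_j| = 5·2^j − 3.
Then |L_{j+1}| = |L_j| + 3 + |L_j| = 2|L_j| + 3 = 2(5·2^j − 3) + 3 = 5·2^{j+1} − 6 + 3 = 5·2^{j+1} − 3.
This completes the inductive step, so |L_k| = 5·2^k − 3 for all k ≥ 0.

|L_k| = 5·2^k − 3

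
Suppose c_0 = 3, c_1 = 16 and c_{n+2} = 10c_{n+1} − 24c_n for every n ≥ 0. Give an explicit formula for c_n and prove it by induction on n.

Claim: c_n = 2·6^n + 4^n.

Base cases: c_0 = 3 and 2·6^0 + 4^0 = 3; c_1 = 16 and 2·6^1 + 4^1 = 16.
Assume c_j = 2·6^j + 4^j for all 0 ≤ j ≤ r, where r ≥ 1.
Then c_{r+1} = 10c_r − 24c_{r−1} = 10·(2·6^r + 4^r) − 24·(2·6^{r−1} + 4^{r−1}) = 2·(10·6 − 24)6^{r−1} + (10·4 − 24)4^{r−1} = 72·6^{r−1} + 16·4^{r−1} = 2·6^{r+1} + 4^{r+1}.
This completes the inductive step, so c_n = 2·6^n + 4^n for all n ≥ 0.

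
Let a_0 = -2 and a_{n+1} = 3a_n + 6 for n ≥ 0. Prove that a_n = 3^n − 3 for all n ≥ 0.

Base case: a_0 = -2, and 3^0 − 3 = 1 − 3 = -2.
Assume a_j = 3^j − 3 for some j ≥ 0.
Then a_{j+1} = 3a_j + 6 = 3·(3^j − 3) + 6 = 3^{j+1} − 9 + 6 = 3^{j+1} − 3.
So the formula holds for j+1, and by induction a_n = 3^n − 3 for all n ≥ 0.

a_n = 3^n − 3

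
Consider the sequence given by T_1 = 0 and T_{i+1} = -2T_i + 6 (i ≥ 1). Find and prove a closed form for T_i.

Claim: T_i = (-2)^i + 2.

Base case: T_1 = 0, and (-2)^1 + 2 = -2 + 2 = 0.
Assume T_k = (-2)^k + 2 for some k ≥ 1.
Then T_{k+1} = -2T_k + 6 = -2·((-2)^k + 2) + 6 = -2·(-2)^k − 4 + 6 = (-2)^{k+1} + 2.
Hence T_i = (-2)^i + 2 for every i ≥ 1, by induction.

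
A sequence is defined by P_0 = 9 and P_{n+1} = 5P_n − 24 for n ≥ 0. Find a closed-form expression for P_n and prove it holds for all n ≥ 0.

Claim: P_n = 3·5^n + 6.

Base case: P_0 = 9, and 3·5^0 + 6 = 3 + 6 = 9.
Assume P_k = 3·5^k + 6 for some k ≥ 0.
Then P_{k+1} = 5P_k − 24 = 5·(3·5^k + 6) − 24 = 15·5^k + 30 − 24 = 3·5^{k+1} + 6.
Hence P_n = 3·5^n + 6 for every n ≥ 0, by induction.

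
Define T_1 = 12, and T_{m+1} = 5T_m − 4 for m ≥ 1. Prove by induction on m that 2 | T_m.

Base case: T_1 = 12 = 2·6, so 2 | T_1.
Assume 2 | T_k, so T_k = 2t for some integer t.
Then T_{k+1} = 5T_k − 4 = 5·(2t) − 4 = 2(5t − 2), so 2 | T_{k+1}.
Hence 2 | T_m for every m ≥ 1, by induction.

2 | T_m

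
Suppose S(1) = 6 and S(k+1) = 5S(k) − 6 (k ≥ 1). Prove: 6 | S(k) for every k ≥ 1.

Base case: S(1) = 6 = 6·1, so 6 | S(1).
Assume 6 | S(m), so S(m) = 6t for some integer t.
Then S(m+1) = 5S(m) − 6 = 5·(6t) − 6 = 6(5t − 1), so 6 | S(m+1).
This completes the inductive step, so 6 | S(k) for all k ≥ 1.

6 | S(k)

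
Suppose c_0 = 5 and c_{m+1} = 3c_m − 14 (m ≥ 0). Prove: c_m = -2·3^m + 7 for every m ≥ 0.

Base case: c_0 = 5, and -2·3^0 + 7 = -2 + 7 = 5.
Assume c_j = -2·3^j + 7 for some j ≥ 0.
Then c_{j+1} = 3c_j − 14 = 3·(-2·3^j + 7) − 14 = -6·3^j + 21 − 14 = -2·3^{j+1} + 7.
So the formula holds for j+1, and by induction c_m = -2·3^m + 7 for all m ≥ 0.

c_m = -2·3^m + 7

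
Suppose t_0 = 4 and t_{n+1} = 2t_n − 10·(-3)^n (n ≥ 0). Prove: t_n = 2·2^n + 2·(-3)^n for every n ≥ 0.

Base case: t_0 = 4, and 2·2^0 + 2·(-3)^0 = 2 + 2 = 4.
Assume t_m = 2·2^m + 2·(-3)^m for some m ≥ 0.
Then t_{m+1} = 2t_m − 10·(-3)^m = 2·(2·2^m + 2·(-3)^m) − 10·(-3)^m = 2·2^{m+1} + 4·(-3)^m − 10·(-3)^m = 2·2^{m+1} − 6·(-3)^m = 2·2^{m+1} + 2·(-3)^{m+1}.
So the formula holds for m+1, and by induction t_n = 2·2^n + 2·(-3)^n for all n ≥ 0.

t_n = 2·2^n + 2·(-3)^n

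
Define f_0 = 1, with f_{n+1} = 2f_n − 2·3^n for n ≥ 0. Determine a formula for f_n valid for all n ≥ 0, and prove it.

Claim: f_n = 3·2^n − 2·3^n.

Base case: f_0 = 1, and 3·2^0 − 2·3^0 = 3 − 2 = 1.
Assume f_r = 3·2^r − 2·3^r for some r ≥ 0.
Then f_{r+1} = 2f_r − 2·3^r = 2·(3·2^r − 2·3^r) − 2·3^r = 3·2^{r+1} − 4·3^r − 2·3^r = 3·2^{r+1} − 6·3^r = 3·2^{r+1} − 2·3^{r+1}.
Hence f_n = 3·2^n − 2·3^n for every n ≥ 0, by induction.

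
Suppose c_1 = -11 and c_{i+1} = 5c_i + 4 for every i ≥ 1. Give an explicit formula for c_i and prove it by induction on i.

Claim: c_i = -2·5^i − 1.

Base case: c_1 = -11, and -2·5^1 − 1 = -10 − 1 = -11.
Assume c_j = -2·5^j − 1 for some j ≥ 1.
Then c_{j+1} = 5c_j + 4 = 5·(-2·5^j − 1) + 4 = -10·5^j − 5 + 4 = -2·5^{j+1} − 1.
By induction, c_i = -2·5^i − 1 for all i ≥ 1.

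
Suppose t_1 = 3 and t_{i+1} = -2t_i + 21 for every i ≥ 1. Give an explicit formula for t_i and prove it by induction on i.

Claim: t_i = 2·(-2)^i + 7.

Base case: t_1 = 3, and 2·(-2)^1 + 7 = -4 + 7 = 3.
Assume t_r = 2·(-2)^r + 7 for some r ≥ 1.
Then t_{r+1} = -2t_r + 21 = -2·(2·(-2)^r + 7) + 21 = -4·(-2)^r − 14 + 21 = 2·(-2)^{r+1} + 7.
By induction, t_i = 2·(-2)^i + 7 for all i ≥ 1.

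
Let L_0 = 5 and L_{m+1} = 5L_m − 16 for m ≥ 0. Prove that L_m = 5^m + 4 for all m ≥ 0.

Base case: L_0 = 5, and 5^0 + 4 = 1 + 4 = 5.
Assume L_j = 5^j + 4 for some j ≥ 0.
Then L_{j+1} = 5L_j − 16 = 5·(5^j + 4) − 16 = 5^{j+1} + 20 − 16 = 5^{j+1} + 4.
By induction, L_m = 5^m + 4 for all m ≥ 0.

L_m = 5^m + 4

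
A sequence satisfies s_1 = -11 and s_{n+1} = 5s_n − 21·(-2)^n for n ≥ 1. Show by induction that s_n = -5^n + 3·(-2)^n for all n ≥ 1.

Base case: s_1 = -11, and -5^1 + 3·(-2)^1 = -5 − 6 = -11.
Assume s_m = -5^m + 3·(-2)^m for some m ≥ 1.
Then s_{m+1} = 5s_m − 21·(-2)^m = 5·(-5^m + 3·(-2)^m) − 21·(-2)^m = -5^{m+1} + 15·(-2)^m − 21·(-2)^m = -5^{m+1} − 6·(-2)^m = -5^{m+1} + 3·(-2)^{m+1}.
This completes the inductive step, so s_n = -5^n + 3·(-2)^n for all n ≥ 1.

s_n = -5^n + 3·(-2)^n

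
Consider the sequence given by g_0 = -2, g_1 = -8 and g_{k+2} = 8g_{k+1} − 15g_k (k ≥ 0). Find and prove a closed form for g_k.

Claim: g_k = -5^k − 3^k.

Base cases: g_0 = -2 and -5^0 − 3^0 = -2; g_1 = -8 and -5^1 − 3^1 = -8.
Assume g_i = -5^i − 3^i for all 0 ≤ i ≤ j, where j ≥ 1.
Then g_{j+1} = 8g_j − 15g_{j−1} = 8·(-5^j − 3^j) − 15·(-5^{j−1} − 3^{j−1}) = -(8·5 − 15)5^{j−1} − (8·3 − 15)3^{j−1} = -25·5^{j−1} − 9·3^{j−1} = -5^{j+1} − 3^{j+1}.
So the formula holds for j+1, and by strong induction g_k = -5^k − 3^k for all k ≥ 0.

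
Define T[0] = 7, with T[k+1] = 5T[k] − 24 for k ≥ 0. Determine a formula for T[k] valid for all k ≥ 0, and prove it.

Claim: T[k] = 5^k + 6.

Base case: T[0] = 7, and 5^0 + 6 = 1 + 6 = 7.
Assume T[r] = 5^r + 6 for some r ≥ 0.
Then T[r+1] = 5T[r] − 24 = 5·(5^r + 6) − 24 = 5^{r+1} + 30 − 24 = 5^{r+1} + 6.
Hence T[k] = 5^k + 6 for every k ≥ 0, by induction.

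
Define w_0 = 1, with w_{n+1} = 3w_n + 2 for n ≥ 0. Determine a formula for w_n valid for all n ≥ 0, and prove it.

Claim: w_n = 2·3^n − 1.

Base case: w_0 = 1, and 2·3^0 − 1 = 2 − 1 = 1.
Assume w_r = 2·3^r − 1 for some r ≥ 0.
Then w_{r+1} = 3w_r + 2 = 3·(2·3^r − 1) + 2 = 6·3^r − 3 + 2 = 2·3^{r+1} − 1.
So the formula holds for r+1, and by induction w_n = 2·3^n − 1 for all n ≥ 0.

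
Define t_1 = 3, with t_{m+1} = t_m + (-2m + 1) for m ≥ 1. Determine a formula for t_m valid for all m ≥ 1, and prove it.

Claim: t_m = -m^2 + 2m + 2.

Base case: t_1 = 3, and -1^2 + 2·1 + 2 = 3.
Assume t_j = -j^2 + 2j + 2.
Then t_{j+1} = t_j + (-2j + 1) = (-j^2 + 2j + 2) + (-2j + 1) = -j^2 + 3,
and -(j+1)^2 + 2·(j+1) + 2 = -j^2 + 3.
By induction, t_m = -m^2 + 2m + 2 for all m ≥ 1.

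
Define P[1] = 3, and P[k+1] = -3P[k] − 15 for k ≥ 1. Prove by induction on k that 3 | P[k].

Base case: P[1] = 3 = 3·1, so 3 | P[1].
Assume 3 | P[m], so P[m] = 3t for some integer t.
Then P[m+1] = -3P[m] − 15 = -3·(3t) − 15 = 3(-3t − 5), so 3 | P[m+1].
So the property holds for m+1, and by induction 3 | P[k] for all k ≥ 1.

3 | P[k]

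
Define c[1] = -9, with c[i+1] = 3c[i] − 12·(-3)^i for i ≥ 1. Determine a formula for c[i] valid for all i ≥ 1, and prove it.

Claim: c[i] = -3^i + 2·(-3)^i.

Base case: c[1] = -9, and -3^1 + 2·(-3)^1 = -3 − 6 = -9.
Assume c[r] = -3^r + 2·(-3)^r for some r ≥ 1.
Then c[r+1] = 3c[r] − 12·(-3)^r = 3·(-3^r + 2·(-3)^r) − 12·(-3)^r = -3^{r+1} + 6·(-3)^r − 12·(-3)^r = -3^{r+1} − 6·(-3)^r = -3^{r+1} + 2·(-3)^{r+1}.
Hence c[i] = -3^i + 2·(-3)^i for every i ≥ 1, by induction.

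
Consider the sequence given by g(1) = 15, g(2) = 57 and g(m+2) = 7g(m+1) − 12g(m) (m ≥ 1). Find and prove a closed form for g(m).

Claim: g(m) = 3·4^m + 3^m.

Base cases: g(1) = 15 and 3·4^1 + 3^1 = 15; g(2) = 57 and 3·4^2 + 3^2 = 57.
Assume g(j) = 3·4^j + 3^j for all 1 ≤ j ≤ r, where r ≥ 2.
Then g(r+1) = 7g(r) − 12g(r−1) = 7·(3·4^r + 3^r) − 12·(3·4^{r−1} + 3^{r−1}) = 3·(7·4 − 12)4^{r−1} + (7·3 − 12)3^{r−1} = 48·4^{r−1} + 9·3^{r−1} = 3·4^{r+1} + 3^{r+1}.
Hence g(m) = 3·4^m + 3^m for every m ≥ 1, by strong induction.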